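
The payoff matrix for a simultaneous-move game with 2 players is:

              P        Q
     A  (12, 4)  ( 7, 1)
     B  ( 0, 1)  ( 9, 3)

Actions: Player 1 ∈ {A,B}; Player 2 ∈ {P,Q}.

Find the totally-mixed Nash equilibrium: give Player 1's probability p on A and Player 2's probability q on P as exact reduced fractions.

P1 mixes 2/5 on A; P2 mixes 1/7 on P

P1 indiff ⇒ q·12+(1-q)·7 = q·0+(1-q)·9 ⇒ q(12) = (1-q)(2) ⇒ q = 1/7
P2 indiff ⇒ p·4+(1-p)·1 = p·1+(1-p)·3 ⇒ p(3) = (1-p)(2) ⇒ p = 2/5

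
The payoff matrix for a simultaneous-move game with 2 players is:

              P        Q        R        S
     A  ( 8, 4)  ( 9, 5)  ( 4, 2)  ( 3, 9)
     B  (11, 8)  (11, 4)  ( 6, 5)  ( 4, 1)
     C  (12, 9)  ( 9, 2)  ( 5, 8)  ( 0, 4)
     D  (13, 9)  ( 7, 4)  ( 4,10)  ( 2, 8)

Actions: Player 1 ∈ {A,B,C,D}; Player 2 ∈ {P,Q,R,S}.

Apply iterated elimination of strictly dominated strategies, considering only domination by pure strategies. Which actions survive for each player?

P1 drop A (B beats it: P:11>8 Q:11>9 R:6>4 S:4>3)
P2 drop Q (P beats it: B:8>4 C:9>2 D:9>4)
P2 drop S (P beats it: B:8>1 C:9>4 D:9>8)
P1→{B,C,D} P2→{P,R}

Survivors P1:{B,C,D} P2:{P,R}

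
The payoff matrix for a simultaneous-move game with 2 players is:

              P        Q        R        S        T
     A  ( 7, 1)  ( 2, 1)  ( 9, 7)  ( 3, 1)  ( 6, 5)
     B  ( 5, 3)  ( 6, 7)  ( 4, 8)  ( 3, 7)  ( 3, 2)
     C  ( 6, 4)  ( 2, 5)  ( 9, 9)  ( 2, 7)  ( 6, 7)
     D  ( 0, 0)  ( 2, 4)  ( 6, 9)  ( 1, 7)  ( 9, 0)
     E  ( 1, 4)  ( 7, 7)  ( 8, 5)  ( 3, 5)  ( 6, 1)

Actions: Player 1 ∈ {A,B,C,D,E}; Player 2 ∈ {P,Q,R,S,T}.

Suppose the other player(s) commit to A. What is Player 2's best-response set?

u_2(P vs A) = 1
u_2(Q vs A) = 1
u_2(R vs A) = 7
u_2(S vs A) = 1
u_2(T vs A) = 5
max payoff 7 at {R}

P2 best: {R}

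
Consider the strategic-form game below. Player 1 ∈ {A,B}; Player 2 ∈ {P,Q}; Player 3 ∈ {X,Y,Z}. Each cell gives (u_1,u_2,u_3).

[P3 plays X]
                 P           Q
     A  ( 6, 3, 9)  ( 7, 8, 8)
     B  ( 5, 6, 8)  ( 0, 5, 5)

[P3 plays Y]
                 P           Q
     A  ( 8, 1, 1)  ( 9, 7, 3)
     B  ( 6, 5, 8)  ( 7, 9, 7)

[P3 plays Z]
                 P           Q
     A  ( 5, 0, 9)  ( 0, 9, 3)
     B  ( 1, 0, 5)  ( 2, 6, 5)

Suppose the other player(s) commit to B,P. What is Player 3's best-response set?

u_3(X vs B,P) = 8
u_3(Y vs B,P) = 8
u_3(Z vs B,P) = 5
max payoff 8 at {X,Y}

BR_3 = {X,Y}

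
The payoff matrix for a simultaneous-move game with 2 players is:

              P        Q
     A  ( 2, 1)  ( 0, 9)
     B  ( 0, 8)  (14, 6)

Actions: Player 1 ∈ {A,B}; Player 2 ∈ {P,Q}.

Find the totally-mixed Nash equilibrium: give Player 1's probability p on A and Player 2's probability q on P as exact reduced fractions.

P1 indiff ⇒ q·2+(1-q)·0 = q·0+(1-q)·14 ⇒ q(2) = (1-q)(14) ⇒ q = 7/8
P2 indiff ⇒ p·1+(1-p)·8 = p·9+(1-p)·6 ⇒ p(-8) = (1-p)(-2) ⇒ p = 1/5

P1 mixes 1/5 on A; P2 mixes 7/8 on P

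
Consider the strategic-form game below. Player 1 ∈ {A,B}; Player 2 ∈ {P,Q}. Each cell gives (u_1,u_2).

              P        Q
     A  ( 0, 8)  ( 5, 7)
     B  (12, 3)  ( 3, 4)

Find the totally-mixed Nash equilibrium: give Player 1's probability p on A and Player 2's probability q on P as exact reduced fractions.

P1 indiff ⇒ q·0+(1-q)·5 = q·12+(1-q)·3 ⇒ q(-12) = (1-q)(-2) ⇒ q = 1/7
P2 indiff ⇒ p·8+(1-p)·3 = p·7+(1-p)·4 ⇒ p(1) = (1-p)(1) ⇒ p = 1/2

P1 mixes 1/2 on A; P2 mixes 1/7 on P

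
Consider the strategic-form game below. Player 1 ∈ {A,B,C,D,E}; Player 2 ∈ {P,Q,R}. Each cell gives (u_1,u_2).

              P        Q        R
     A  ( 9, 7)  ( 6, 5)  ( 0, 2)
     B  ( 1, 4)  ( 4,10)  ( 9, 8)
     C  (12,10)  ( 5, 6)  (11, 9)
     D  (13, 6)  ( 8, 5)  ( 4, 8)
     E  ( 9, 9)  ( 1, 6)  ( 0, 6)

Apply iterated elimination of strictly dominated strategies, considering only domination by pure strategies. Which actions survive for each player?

P1 drop A (D beats it: P:13>9 Q:8>6 R:4>0)
P1 drop B (C beats it: P:12>1 Q:5>4 R:11>9)
P1 drop E (C beats it: P:12>9 Q:5>1 R:11>0)
P2 drop Q (P beats it: C:10>6 D:6>5)
P1→{C,D} P2→{P,R}

Survivors P1:{C,D} P2:{P,R}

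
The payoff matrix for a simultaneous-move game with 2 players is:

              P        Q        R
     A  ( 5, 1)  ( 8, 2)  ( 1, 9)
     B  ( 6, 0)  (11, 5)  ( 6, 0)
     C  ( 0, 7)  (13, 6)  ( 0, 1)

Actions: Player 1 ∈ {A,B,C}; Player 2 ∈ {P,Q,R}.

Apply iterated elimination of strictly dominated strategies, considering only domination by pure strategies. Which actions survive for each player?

P1 drop A (B beats it: P:6>5 Q:11>8 R:6>1)
P2 drop R (Q beats it: B:5>0 C:6>1)
P1→{B,C} P2→{P,Q}

Remaining: P1:{B,C} P2:{P,Q}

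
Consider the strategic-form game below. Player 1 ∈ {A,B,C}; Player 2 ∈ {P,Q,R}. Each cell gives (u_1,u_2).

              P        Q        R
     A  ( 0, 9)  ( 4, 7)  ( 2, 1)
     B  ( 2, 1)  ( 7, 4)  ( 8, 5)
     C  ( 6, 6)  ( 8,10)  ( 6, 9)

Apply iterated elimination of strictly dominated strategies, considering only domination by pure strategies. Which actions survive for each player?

Survivors P1:{B,C} P2:{Q,R}

P1 drop A (B beats it: P:2>0 Q:7>4 R:8>2)
P2 drop P (Q beats it: B:4>1 C:10>6)
P1→{B,C} P2→{Q,R}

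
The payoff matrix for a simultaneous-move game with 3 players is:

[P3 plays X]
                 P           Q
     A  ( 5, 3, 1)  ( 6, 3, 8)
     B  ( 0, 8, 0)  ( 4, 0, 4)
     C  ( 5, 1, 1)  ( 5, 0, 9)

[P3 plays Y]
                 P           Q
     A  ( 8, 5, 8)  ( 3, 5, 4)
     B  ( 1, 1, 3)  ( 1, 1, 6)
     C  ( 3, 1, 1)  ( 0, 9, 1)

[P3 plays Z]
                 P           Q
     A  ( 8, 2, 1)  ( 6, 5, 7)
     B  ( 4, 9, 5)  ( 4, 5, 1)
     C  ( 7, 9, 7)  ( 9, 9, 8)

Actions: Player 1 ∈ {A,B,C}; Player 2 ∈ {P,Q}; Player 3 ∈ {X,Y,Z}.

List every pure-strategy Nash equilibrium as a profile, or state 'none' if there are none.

PSNE = {(A,P,Y), (A,Q,X)}

(A,P,X): not NE [P3→Y gives 8>1]
(A,P,Y): NE
(A,P,Z): not NE [P2→Q gives 5>2; P3→Y gives 8>1]
(A,Q,X): NE
(A,Q,Y): not NE [P3→X gives 8>4]
(A,Q,Z): not NE [P1→C gives 9>6; P3→X gives 8>7]
(B,P,X): not NE [P1→C gives 5>0; P3→Z gives 5>0]
(B,P,Y): not NE [P1→A gives 8>1; P3→Z gives 5>3]
(B,P,Z): not NE [P1→A gives 8>4]
(B,Q,X): not NE [P1→A gives 6>4; P2→P gives 8>0; P3→Y gives 6>4]
(B,Q,Y): not NE [P1→A gives 3>1]
(B,Q,Z): not NE [P1→C gives 9>4; P2→P gives 9>5; P3→Y gives 6>1]
(C,P,X): not NE [P3→Z gives 7>1]
(C,P,Y): not NE [P1→A gives 8>3; P2→Q gives 9>1; P3→Z gives 7>1]
(C,P,Z): not NE [P1→A gives 8>7]
(C,Q,X): not NE [P1→A gives 6>5; P2→P gives 1>0]
(C,Q,Y): not NE [P1→A gives 3>0; P3→X gives 9>1]
(C,Q,Z): not NE [P3→X gives 9>8]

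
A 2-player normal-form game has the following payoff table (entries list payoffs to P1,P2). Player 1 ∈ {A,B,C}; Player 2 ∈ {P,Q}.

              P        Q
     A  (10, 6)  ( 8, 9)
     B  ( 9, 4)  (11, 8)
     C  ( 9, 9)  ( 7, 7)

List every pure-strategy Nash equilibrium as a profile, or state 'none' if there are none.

PSNE = {(B,Q)}

(A,P): not NE [P2→Q gives 9>6]
(A,Q): not NE [P1→B gives 11>8]
(B,P): not NE [P1→A gives 10>9; P2→Q gives 8>4]
(B,Q): NE
(C,P): not NE [P1→A gives 10>9]
(C,Q): not NE [P1→B gives 11>7; P2→P gives 9>7]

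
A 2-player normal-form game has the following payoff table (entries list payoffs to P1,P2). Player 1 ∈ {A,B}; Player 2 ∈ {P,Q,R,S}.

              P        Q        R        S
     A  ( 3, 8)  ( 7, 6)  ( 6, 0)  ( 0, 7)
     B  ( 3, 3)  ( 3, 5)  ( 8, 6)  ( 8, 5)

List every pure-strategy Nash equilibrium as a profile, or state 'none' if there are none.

NE set: (A,P), (B,R)

(A,P): NE
(A,Q): not NE [P2→P gives 8>6]
(A,R): not NE [P1→B gives 8>6; P2→P gives 8>0]
(A,S): not NE [P1→B gives 8>0; P2→P gives 8>7]
(B,P): not NE [P2→R gives 6>3]
(B,Q): not NE [P1→A gives 7>3; P2→R gives 6>5]
(B,R): NE
(B,S): not NE [P2→R gives 6>5]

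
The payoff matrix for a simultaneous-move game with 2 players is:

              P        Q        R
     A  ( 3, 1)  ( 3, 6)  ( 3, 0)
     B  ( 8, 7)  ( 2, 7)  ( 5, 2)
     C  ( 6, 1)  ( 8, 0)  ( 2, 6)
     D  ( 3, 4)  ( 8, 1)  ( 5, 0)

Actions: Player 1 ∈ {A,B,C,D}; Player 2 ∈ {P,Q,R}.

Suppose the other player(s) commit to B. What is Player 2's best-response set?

BR_2 = {P,Q}

u_2(P vs B) = 7
u_2(Q vs B) = 7
u_2(R vs B) = 2
max payoff 7 at {P,Q}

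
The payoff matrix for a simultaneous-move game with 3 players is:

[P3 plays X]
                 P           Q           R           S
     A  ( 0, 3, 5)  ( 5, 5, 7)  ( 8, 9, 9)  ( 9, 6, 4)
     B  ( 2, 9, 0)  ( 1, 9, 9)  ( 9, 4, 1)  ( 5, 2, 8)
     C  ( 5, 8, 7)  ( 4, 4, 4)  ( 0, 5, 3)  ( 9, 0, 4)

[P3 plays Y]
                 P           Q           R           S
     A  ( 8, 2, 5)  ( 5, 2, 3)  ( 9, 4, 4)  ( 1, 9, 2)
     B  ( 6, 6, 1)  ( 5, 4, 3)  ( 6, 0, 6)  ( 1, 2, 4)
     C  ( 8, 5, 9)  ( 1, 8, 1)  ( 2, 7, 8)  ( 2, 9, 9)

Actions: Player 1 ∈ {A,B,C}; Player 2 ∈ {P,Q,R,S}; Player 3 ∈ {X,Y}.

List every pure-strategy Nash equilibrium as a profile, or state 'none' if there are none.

PSNE = {(C,S,Y)}

(A,P,X): not NE [P1→C gives 5>0; P2→R gives 9>3]
(A,P,Y): not NE [P2→S gives 9>2]
(A,Q,X): not NE [P2→R gives 9>5]
(A,Q,Y): not NE [P2→S gives 9>2; P3→X gives 7>3]
(A,R,X): not NE [P1→B gives 9>8]
(A,R,Y): not NE [P2→S gives 9>4; P3→X gives 9>4]
(A,S,X): not NE [P2→R gives 9>6]
(A,S,Y): not NE [P1→C gives 2>1; P3→X gives 4>2]
(B,P,X): not NE [P1→C gives 5>2; P3→Y gives 1>0]
(B,P,Y): not NE [P1→C gives 8>6]
(B,Q,X): not NE [P1→A gives 5>1]
(B,Q,Y): not NE [P2→P gives 6>4; P3→X gives 9>3]
(B,R,X): not NE [P2→Q gives 9>4; P3→Y gives 6>1]
(B,R,Y): not NE [P1→A gives 9>6; P2→P gives 6>0]
(B,S,X): not NE [P1→C gives 9>5; P2→Q gives 9>2]
(B,S,Y): not NE [P1→C gives 2>1; P2→P gives 6>2; P3→X gives 8>4]
(C,P,X): not NE [P3→Y gives 9>7]
(C,P,Y): not NE [P2→S gives 9>5]
(C,Q,X): not NE [P1→A gives 5>4; P2→P gives 8>4]
(C,Q,Y): not NE [P1→B gives 5>1; P2→S gives 9>8; P3→X gives 4>1]
(C,R,X): not NE [P1→B gives 9>0; P2→P gives 8>5; P3→Y gives 8>3]
(C,R,Y): not NE [P1→A gives 9>2; P2→S gives 9>7]
(C,S,X): not NE [P2→P gives 8>0; P3→Y gives 9>4]
(C,S,Y): NE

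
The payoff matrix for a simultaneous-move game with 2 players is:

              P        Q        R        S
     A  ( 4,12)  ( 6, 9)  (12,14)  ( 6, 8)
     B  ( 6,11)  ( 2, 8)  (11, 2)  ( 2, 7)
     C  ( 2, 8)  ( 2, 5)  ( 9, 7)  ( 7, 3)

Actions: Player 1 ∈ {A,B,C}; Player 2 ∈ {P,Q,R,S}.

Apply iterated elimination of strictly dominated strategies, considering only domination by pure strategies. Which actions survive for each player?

P2 drop Q (P beats it: A:12>9 B:11>8 C:8>5)
P2 drop S (P beats it: A:12>8 B:11>7 C:8>3)
P1 drop C (A beats it: P:4>2 R:12>9)
P1→{A,B} P2→{P,R}

Remaining: P1:{A,B} P2:{P,R}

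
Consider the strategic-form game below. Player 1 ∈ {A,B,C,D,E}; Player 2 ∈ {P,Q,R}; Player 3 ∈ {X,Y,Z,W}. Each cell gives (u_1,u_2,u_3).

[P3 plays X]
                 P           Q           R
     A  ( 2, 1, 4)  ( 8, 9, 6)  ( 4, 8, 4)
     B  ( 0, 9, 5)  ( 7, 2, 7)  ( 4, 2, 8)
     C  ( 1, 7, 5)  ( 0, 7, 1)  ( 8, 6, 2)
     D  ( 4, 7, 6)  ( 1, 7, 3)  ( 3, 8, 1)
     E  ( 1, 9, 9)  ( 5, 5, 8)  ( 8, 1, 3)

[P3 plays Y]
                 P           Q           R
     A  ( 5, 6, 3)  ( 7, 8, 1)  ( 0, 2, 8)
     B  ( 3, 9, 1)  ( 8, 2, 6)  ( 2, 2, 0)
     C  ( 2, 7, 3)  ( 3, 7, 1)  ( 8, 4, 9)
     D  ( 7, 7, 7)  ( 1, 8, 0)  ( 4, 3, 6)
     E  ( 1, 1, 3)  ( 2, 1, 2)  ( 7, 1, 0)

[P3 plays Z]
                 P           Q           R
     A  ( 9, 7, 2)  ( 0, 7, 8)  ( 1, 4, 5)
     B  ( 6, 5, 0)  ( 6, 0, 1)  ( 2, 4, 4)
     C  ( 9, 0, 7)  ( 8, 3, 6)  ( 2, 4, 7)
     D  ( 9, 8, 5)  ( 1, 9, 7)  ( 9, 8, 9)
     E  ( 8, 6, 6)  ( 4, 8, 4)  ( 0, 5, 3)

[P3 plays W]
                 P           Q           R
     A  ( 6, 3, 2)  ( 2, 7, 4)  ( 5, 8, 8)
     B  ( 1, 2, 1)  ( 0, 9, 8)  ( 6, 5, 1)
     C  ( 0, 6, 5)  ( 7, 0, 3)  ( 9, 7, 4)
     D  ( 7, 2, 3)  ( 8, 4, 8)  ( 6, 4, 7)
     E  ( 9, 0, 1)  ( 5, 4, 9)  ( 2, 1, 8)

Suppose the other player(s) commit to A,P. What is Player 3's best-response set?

BR_3 = {X}

u_3(X vs A,P) = 4
u_3(Y vs A,P) = 3
u_3(Z vs A,P) = 2
u_3(W vs A,P) = 2
max payoff 4 at {X}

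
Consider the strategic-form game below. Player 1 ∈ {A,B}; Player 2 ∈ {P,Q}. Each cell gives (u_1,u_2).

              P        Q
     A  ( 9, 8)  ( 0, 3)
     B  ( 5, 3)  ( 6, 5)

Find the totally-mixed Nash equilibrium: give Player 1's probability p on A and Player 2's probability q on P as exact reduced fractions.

P1 indiff ⇒ q·9+(1-q)·0 = q·5+(1-q)·6 ⇒ q(4) = (1-q)(6) ⇒ q = 3/5
P2 indiff ⇒ p·8+(1-p)·3 = p·3+(1-p)·5 ⇒ p(5) = (1-p)(2) ⇒ p = 2/7

(p,q) = (2/7, 3/5)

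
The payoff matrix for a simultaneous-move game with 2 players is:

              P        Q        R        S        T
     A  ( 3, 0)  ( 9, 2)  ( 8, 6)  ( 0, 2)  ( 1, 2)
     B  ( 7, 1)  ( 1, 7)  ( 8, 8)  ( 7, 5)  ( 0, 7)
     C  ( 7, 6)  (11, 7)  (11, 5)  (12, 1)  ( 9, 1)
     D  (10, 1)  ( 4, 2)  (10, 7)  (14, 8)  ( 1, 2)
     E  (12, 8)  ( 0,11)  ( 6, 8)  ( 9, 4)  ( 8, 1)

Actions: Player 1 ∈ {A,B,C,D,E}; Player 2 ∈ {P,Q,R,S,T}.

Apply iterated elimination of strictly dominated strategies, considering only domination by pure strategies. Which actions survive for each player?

P1 drop A (C beats it: P:7>3 Q:11>9 R:11>8 S:12>0 T:9>1)
P1 drop B (D beats it: P:10>7 Q:4>1 R:10>8 S:14>7 T:1>0)
P2 drop P (Q beats it: C:7>6 D:2>1 E:11>8)
P1 drop E (C beats it: Q:11>0 R:11>6 S:12>9 T:9>8)
P2 drop T (R beats it: C:5>1 D:7>2)
P1→{C,D} P2→{Q,R,S}

IESDS → P1:{C,D} P2:{Q,R,S}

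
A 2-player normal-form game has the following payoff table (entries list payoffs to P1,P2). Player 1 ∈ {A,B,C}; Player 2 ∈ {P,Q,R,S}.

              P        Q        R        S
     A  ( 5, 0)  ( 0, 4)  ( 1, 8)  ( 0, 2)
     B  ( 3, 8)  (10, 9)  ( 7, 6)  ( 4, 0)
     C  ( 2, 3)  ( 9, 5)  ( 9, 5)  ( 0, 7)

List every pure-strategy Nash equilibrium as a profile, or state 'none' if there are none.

(A,P): not NE [P2→R gives 8>0]
(A,Q): not NE [P1→B gives 10>0; P2→R gives 8>4]
(A,R): not NE [P1→C gives 9>1]
(A,S): not NE [P1→B gives 4>0; P2→R gives 8>2]
(B,P): not NE [P1→A gives 5>3; P2→Q gives 9>8]
(B,Q): NE
(B,R): not NE [P1→C gives 9>7; P2→Q gives 9>6]
(B,S): not NE [P2→Q gives 9>0]
(C,P): not NE [P1→A gives 5>2; P2→S gives 7>3]
(C,Q): not NE [P1→B gives 10>9; P2→S gives 7>5]
(C,R): not NE [P2→S gives 7>5]
(C,S): not NE [P1→B gives 4>0]

Nash profiles: (B,Q)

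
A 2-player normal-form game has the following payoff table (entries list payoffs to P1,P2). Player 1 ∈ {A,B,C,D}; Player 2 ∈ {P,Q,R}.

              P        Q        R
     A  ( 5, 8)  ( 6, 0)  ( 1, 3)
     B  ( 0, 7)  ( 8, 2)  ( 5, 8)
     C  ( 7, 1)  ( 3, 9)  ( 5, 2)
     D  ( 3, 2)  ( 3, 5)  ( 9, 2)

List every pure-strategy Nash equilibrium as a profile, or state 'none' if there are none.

No pure NE.

(A,P): not NE [P1→C gives 7>5]
(A,Q): not NE [P1→B gives 8>6; P2→P gives 8>0]
(A,R): not NE [P1→D gives 9>1; P2→P gives 8>3]
(B,P): not NE [P1→C gives 7>0; P2→R gives 8>7]
(B,Q): not NE [P2→R gives 8>2]
(B,R): not NE [P1→D gives 9>5]
(C,P): not NE [P2→Q gives 9>1]
(C,Q): not NE [P1→B gives 8>3]
(C,R): not NE [P1→D gives 9>5; P2→Q gives 9>2]
(D,P): not NE [P1→C gives 7>3; P2→Q gives 5>2]
(D,Q): not NE [P1→B gives 8>3]
(D,R): not NE [P2→Q gives 5>2]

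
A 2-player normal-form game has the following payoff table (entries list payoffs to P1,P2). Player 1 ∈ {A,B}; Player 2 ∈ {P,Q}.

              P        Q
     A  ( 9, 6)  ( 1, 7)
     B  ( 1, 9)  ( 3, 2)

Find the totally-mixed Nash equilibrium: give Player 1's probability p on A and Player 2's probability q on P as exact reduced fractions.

(p,q) = (7/8, 1/5)

P1 indiff ⇒ q·9+(1-q)·1 = q·1+(1-q)·3 ⇒ q(8) = (1-q)(2) ⇒ q = 1/5
P2 indiff ⇒ p·6+(1-p)·9 = p·7+(1-p)·2 ⇒ p(-1) = (1-p)(-7) ⇒ p = 7/8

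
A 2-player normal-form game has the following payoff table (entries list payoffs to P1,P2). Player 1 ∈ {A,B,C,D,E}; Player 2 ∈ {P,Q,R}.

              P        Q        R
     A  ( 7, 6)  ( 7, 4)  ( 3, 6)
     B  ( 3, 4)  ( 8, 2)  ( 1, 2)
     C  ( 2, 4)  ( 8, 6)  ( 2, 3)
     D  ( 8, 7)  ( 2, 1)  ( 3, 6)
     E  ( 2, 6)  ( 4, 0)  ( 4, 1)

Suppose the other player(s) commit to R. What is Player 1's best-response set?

u_1(A vs R) = 3
u_1(B vs R) = 1
u_1(C vs R) = 2
u_1(D vs R) = 3
u_1(E vs R) = 4
max payoff 4 at {E}

argmax u_1 = {E}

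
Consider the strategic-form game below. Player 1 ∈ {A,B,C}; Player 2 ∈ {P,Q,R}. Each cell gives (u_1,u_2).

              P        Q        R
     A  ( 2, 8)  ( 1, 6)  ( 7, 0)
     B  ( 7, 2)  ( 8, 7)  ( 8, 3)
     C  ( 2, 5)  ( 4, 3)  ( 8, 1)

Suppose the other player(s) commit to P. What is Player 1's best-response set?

argmax u_1 = {B}

u_1(A vs P) = 2
u_1(B vs P) = 7
u_1(C vs P) = 2
max payoff 7 at {B}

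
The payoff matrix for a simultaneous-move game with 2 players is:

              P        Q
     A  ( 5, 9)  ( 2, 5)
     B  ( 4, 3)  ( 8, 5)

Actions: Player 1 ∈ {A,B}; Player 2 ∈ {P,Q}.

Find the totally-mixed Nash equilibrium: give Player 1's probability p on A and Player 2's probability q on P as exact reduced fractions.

P1 indiff ⇒ q·5+(1-q)·2 = q·4+(1-q)·8 ⇒ q(1) = (1-q)(6) ⇒ q = 6/7
P2 indiff ⇒ p·9+(1-p)·3 = p·5+(1-p)·5 ⇒ p(4) = (1-p)(2) ⇒ p = 1/3

P1 mixes 1/3 on A; P2 mixes 6/7 on P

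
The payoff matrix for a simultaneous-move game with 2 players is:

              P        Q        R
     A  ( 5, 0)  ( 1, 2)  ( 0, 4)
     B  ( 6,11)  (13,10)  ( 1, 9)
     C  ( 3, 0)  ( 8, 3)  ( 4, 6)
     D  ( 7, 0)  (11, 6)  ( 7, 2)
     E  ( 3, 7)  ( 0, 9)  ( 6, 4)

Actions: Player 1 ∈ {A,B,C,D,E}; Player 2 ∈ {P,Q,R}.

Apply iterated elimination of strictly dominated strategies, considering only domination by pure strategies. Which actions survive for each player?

IESDS → P1:{B,D} P2:{P,Q}

P1 drop A (B beats it: P:6>5 Q:13>1 R:1>0)
P1 drop C (D beats it: P:7>3 Q:11>8 R:7>4)
P1 drop E (D beats it: P:7>3 Q:11>0 R:7>6)
P2 drop R (Q beats it: B:10>9 D:6>2)
P1→{B,D} P2→{P,Q}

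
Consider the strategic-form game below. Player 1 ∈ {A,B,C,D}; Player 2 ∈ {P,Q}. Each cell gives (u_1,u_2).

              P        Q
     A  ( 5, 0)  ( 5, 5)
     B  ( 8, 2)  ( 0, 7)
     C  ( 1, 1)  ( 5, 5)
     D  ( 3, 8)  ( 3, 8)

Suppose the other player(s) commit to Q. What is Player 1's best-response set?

argmax u_1 = {A,C}

u_1(A vs Q) = 5
u_1(B vs Q) = 0
u_1(C vs Q) = 5
u_1(D vs Q) = 3
max payoff 5 at {A,C}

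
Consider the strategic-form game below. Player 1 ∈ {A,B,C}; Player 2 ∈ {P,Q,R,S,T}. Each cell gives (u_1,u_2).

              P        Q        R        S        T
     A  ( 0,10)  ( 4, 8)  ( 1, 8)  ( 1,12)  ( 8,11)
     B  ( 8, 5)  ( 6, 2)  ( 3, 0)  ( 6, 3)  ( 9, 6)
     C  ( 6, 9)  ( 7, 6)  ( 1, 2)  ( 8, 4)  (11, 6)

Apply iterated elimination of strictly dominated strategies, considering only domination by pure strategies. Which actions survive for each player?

IESDS → P1:{B,C} P2:{P,T}

P1 drop A (B beats it: P:8>0 Q:6>4 R:3>1 S:6>1 T:9>8)
P2 drop Q (P beats it: B:5>2 C:9>6)
P2 drop R (P beats it: B:5>0 C:9>2)
P2 drop S (P beats it: B:5>3 C:9>4)
P1→{B,C} P2→{P,T}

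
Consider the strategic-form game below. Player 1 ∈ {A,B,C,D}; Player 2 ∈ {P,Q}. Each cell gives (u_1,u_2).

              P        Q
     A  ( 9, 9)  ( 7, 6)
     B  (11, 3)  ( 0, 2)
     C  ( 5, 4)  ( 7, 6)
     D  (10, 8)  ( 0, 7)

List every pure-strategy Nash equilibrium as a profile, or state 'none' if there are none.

(A,P): not NE [P1→B gives 11>9]
(A,Q): not NE [P2→P gives 9>6]
(B,P): NE
(B,Q): not NE [P1→C gives 7>0; P2→P gives 3>2]
(C,P): not NE [P1→B gives 11>5; P2→Q gives 6>4]
(C,Q): NE
(D,P): not NE [P1→B gives 11>10]
(D,Q): not NE [P1→C gives 7>0; P2→P gives 8>7]

PSNE = {(B,P), (C,Q)}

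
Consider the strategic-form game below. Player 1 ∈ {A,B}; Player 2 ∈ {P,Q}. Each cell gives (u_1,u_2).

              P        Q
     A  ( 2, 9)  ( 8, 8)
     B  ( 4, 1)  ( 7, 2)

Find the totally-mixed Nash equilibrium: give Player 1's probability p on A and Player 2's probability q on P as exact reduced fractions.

P1 indiff ⇒ q·2+(1-q)·8 = q·4+(1-q)·7 ⇒ q(-2) = (1-q)(-1) ⇒ q = 1/3
P2 indiff ⇒ p·9+(1-p)·1 = p·8+(1-p)·2 ⇒ p(1) = (1-p)(1) ⇒ p = 1/2

p=1/2, q=1/3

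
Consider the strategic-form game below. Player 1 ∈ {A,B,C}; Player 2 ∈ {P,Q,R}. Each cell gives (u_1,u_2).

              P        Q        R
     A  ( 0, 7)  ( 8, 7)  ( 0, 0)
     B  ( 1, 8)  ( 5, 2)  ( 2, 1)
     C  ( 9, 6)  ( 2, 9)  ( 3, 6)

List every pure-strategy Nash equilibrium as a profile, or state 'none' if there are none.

(A,P): not NE [P1→C gives 9>0]
(A,Q): NE
(A,R): not NE [P1→C gives 3>0; P2→Q gives 7>0]
(B,P): not NE [P1→C gives 9>1]
(B,Q): not NE [P1→A gives 8>5; P2→P gives 8>2]
(B,R): not NE [P1→C gives 3>2; P2→P gives 8>1]
(C,P): not NE [P2→Q gives 9>6]
(C,Q): not NE [P1→A gives 8>2]
(C,R): not NE [P2→Q gives 9>6]

Nash profiles: (A,Q)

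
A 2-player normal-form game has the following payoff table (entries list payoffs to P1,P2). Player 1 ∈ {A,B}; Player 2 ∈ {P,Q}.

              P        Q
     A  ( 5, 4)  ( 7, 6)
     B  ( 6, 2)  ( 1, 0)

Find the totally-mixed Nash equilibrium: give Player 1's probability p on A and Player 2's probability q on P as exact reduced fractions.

p=1/2, q=6/7

P1 indiff ⇒ q·5+(1-q)·7 = q·6+(1-q)·1 ⇒ q(-1) = (1-q)(-6) ⇒ q = 6/7
P2 indiff ⇒ p·4+(1-p)·2 = p·6+(1-p)·0 ⇒ p(-2) = (1-p)(-2) ⇒ p = 1/2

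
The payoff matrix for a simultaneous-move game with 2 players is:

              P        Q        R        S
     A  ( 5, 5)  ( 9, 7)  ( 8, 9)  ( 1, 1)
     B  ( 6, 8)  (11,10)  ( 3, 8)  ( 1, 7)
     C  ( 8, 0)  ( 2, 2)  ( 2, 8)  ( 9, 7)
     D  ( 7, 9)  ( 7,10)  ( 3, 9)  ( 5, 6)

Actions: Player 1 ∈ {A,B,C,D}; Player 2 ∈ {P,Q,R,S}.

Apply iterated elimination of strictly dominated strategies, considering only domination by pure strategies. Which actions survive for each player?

P2 drop P (Q beats it: A:7>5 B:10>8 C:2>0 D:10>9)
P2 drop S (R beats it: A:9>1 B:8>7 C:8>7 D:9>6)
P1 drop C (A beats it: Q:9>2 R:8>2)
P1 drop D (A beats it: Q:9>7 R:8>3)
P1→{A,B} P2→{Q,R}

Remaining: P1:{A,B} P2:{Q,R}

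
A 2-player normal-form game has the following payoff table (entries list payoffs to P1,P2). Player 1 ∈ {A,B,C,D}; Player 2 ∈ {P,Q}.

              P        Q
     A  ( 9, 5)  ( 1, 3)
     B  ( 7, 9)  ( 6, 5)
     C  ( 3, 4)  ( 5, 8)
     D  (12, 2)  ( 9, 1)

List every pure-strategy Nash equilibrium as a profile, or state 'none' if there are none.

NE set: (D,P)

(A,P): not NE [P1→D gives 12>9]
(A,Q): not NE [P1→D gives 9>1; P2→P gives 5>3]
(B,P): not NE [P1→D gives 12>7]
(B,Q): not NE [P1→D gives 9>6; P2→P gives 9>5]
(C,P): not NE [P1→D gives 12>3; P2→Q gives 8>4]
(C,Q): not NE [P1→D gives 9>5]
(D,P): NE
(D,Q): not NE [P2→P gives 2>1]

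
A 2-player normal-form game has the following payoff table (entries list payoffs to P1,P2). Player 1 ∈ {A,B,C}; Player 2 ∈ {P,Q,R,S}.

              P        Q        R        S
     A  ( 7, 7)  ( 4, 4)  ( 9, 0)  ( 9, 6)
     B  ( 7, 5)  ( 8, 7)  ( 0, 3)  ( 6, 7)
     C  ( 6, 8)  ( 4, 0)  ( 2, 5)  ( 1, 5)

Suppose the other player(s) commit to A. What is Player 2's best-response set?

argmax u_2 = {P}

u_2(P vs A) = 7
u_2(Q vs A) = 4
u_2(R vs A) = 0
u_2(S vs A) = 6
max payoff 7 at {P}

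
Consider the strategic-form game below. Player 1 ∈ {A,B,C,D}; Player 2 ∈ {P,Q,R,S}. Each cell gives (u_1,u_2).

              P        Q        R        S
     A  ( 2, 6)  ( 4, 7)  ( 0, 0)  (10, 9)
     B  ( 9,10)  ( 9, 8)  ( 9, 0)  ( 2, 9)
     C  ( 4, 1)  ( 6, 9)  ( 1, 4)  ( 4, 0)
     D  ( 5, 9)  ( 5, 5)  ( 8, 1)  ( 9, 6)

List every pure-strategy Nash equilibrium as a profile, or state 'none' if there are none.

Nash profiles: (A,S), (B,P)

(A,P): not NE [P1→B gives 9>2; P2→S gives 9>6]
(A,Q): not NE [P1→B gives 9>4; P2→S gives 9>7]
(A,R): not NE [P1→B gives 9>0; P2→S gives 9>0]
(A,S): NE
(B,P): NE
(B,Q): not NE [P2→P gives 10>8]
(B,R): not NE [P2→P gives 10>0]
(B,S): not NE [P1→A gives 10>2; P2→P gives 10>9]
(C,P): not NE [P1→B gives 9>4; P2→Q gives 9>1]
(C,Q): not NE [P1→B gives 9>6]
(C,R): not NE [P1→B gives 9>1; P2→Q gives 9>4]
(C,S): not NE [P1→A gives 10>4; P2→Q gives 9>0]
(D,P): not NE [P1→B gives 9>5]
(D,Q): not NE [P1→B gives 9>5; P2→P gives 9>5]
(D,R): not NE [P1→B gives 9>8; P2→P gives 9>1]
(D,S): not NE [P1→A gives 10>9; P2→P gives 9>6]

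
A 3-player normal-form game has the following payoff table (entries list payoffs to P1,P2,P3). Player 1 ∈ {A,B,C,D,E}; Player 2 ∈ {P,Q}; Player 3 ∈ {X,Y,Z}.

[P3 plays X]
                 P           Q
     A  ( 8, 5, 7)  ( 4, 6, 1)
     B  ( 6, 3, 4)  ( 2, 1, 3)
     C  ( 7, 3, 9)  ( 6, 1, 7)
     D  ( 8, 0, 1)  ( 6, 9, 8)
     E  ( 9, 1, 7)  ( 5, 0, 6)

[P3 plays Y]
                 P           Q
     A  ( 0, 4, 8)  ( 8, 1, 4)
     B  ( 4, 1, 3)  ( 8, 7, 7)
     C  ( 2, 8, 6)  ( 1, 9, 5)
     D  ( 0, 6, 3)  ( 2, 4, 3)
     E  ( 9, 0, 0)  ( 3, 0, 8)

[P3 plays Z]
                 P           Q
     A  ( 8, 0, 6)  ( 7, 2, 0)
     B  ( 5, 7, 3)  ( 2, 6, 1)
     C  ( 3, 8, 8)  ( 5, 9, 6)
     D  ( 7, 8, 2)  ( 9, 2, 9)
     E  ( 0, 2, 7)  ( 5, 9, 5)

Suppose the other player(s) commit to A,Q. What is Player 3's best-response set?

BR_3 = {Y}

u_3(X vs A,Q) = 1
u_3(Y vs A,Q) = 4
u_3(Z vs A,Q) = 0
max payoff 4 at {Y}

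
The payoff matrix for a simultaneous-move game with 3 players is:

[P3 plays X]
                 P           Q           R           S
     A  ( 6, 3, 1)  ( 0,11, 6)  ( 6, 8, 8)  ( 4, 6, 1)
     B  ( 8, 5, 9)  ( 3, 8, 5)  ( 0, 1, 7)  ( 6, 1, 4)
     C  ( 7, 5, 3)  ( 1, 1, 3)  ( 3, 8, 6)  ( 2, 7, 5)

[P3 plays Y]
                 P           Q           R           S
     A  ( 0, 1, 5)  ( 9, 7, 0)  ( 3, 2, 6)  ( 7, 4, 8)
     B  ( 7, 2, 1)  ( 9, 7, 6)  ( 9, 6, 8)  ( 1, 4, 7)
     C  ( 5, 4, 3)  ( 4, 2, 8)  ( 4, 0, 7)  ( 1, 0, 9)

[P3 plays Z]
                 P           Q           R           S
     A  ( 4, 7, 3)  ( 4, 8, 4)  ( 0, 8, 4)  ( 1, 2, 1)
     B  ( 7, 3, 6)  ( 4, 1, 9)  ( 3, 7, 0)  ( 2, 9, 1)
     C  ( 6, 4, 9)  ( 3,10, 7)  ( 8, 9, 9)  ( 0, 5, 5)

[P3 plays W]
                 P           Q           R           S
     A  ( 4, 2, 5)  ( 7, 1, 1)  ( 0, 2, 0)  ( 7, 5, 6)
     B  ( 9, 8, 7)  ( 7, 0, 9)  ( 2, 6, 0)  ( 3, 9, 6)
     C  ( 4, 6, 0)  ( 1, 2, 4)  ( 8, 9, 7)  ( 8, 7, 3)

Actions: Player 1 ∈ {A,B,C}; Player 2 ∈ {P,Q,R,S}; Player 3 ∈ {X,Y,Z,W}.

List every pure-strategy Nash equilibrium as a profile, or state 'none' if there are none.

No pure NE.

(A,P,X): not NE [P1→B gives 8>6; P2→Q gives 11>3; P3→W gives 5>1]
(A,P,Y): not NE [P1→B gives 7>0; P2→Q gives 7>1]
(A,P,Z): not NE [P1→B gives 7>4; P2→R gives 8>7; P3→W gives 5>3]
(A,P,W): not NE [P1→B gives 9>4; P2→S gives 5>2]
(A,Q,X): not NE [P1→B gives 3>0]
(A,Q,Y): not NE [P3→X gives 6>0]
(A,Q,Z): not NE [P3→X gives 6>4]
(A,Q,W): not NE [P2→S gives 5>1; P3→X gives 6>1]
(A,R,X): not NE [P2→Q gives 11>8]
(A,R,Y): not NE [P1→B gives 9>3; P2→Q gives 7>2; P3→X gives 8>6]
(A,R,Z): not NE [P1→C gives 8>0; P3→X gives 8>4]
(A,R,W): not NE [P1→C gives 8>0; P2→S gives 5>2; P3→X gives 8>0]
(A,S,X): not NE [P1→B gives 6>4; P2→Q gives 11>6; P3→Y gives 8>1]
(A,S,Y): not NE [P2→Q gives 7>4]
(A,S,Z): not NE [P1→B gives 2>1; P2→R gives 8>2; P3→Y gives 8>1]
(A,S,W): not NE [P1→C gives 8>7; P3→Y gives 8>6]
(B,P,X): not NE [P2→Q gives 8>5]
(B,P,Y): not NE [P2→Q gives 7>2; P3→X gives 9>1]
(B,P,Z): not NE [P2→S gives 9>3; P3→X gives 9>6]
(B,P,W): not NE [P2→S gives 9>8; P3→X gives 9>7]
(B,Q,X): not NE [P3→W gives 9>5]
(B,Q,Y): not NE [P3→W gives 9>6]
(B,Q,Z): not NE [P2→S gives 9>1]
(B,Q,W): not NE [P2→S gives 9>0]
(B,R,X): not NE [P1→A gives 6>0; P2→Q gives 8>1; P3→Y gives 8>7]
(B,R,Y): not NE [P2→Q gives 7>6]
(B,R,Z): not NE [P1→C gives 8>3; P2→S gives 9>7; P3→Y gives 8>0]
(B,R,W): not NE [P1→C gives 8>2; P2→S gives 9>6; P3→Y gives 8>0]
(B,S,X): not NE [P2→Q gives 8>1; P3→Y gives 7>4]
(B,S,Y): not NE [P1→A gives 7>1; P2→Q gives 7>4]
(B,S,Z): not NE [P3→Y gives 7>1]
(B,S,W): not NE [P1→C gives 8>3; P3→Y gives 7>6]
(C,P,X): not NE [P1→B gives 8>7; P2→R gives 8>5; P3→Z gives 9>3]
(C,P,Y): not NE [P1→B gives 7>5; P3→Z gives 9>3]
(C,P,Z): not NE [P1→B gives 7>6; P2→Q gives 10>4]
(C,P,W): not NE [P1→B gives 9>4; P2→R gives 9>6; P3→Z gives 9>0]
(C,Q,X): not NE [P1→B gives 3>1; P2→R gives 8>1; P3→Y gives 8>3]
(C,Q,Y): not NE [P1→B gives 9>4; P2→P gives 4>2]
(C,Q,Z): not NE [P1→B gives 4>3; P3→Y gives 8>7]
(C,Q,W): not NE [P1→B gives 7>1; P2→R gives 9>2; P3→Y gives 8>4]
(C,R,X): not NE [P1→A gives 6>3; P3→Z gives 9>6]
(C,R,Y): not NE [P1→B gives 9>4; P2→P gives 4>0; P3→Z gives 9>7]
(C,R,Z): not NE [P2→Q gives 10>9]
(C,R,W): not NE [P3→Z gives 9>7]
(C,S,X): not NE [P1→B gives 6>2; P2→R gives 8>7; P3→Y gives 9>5]
(C,S,Y): not NE [P1→A gives 7>1; P2→P gives 4>0]
(C,S,Z): not NE [P1→B gives 2>0; P2→Q gives 10>5; P3→Y gives 9>5]
(C,S,W): not NE [P2→R gives 9>7; P3→Y gives 9>3]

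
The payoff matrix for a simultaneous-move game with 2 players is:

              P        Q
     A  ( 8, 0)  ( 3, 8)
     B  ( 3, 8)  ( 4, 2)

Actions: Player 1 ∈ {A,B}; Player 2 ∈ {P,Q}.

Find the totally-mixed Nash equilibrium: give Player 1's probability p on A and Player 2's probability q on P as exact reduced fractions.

P1 mixes 3/7 on A; P2 mixes 1/6 on P

P1 indiff ⇒ q·8+(1-q)·3 = q·3+(1-q)·4 ⇒ q(5) = (1-q)(1) ⇒ q = 1/6
P2 indiff ⇒ p·0+(1-p)·8 = p·8+(1-p)·2 ⇒ p(-8) = (1-p)(-6) ⇒ p = 3/7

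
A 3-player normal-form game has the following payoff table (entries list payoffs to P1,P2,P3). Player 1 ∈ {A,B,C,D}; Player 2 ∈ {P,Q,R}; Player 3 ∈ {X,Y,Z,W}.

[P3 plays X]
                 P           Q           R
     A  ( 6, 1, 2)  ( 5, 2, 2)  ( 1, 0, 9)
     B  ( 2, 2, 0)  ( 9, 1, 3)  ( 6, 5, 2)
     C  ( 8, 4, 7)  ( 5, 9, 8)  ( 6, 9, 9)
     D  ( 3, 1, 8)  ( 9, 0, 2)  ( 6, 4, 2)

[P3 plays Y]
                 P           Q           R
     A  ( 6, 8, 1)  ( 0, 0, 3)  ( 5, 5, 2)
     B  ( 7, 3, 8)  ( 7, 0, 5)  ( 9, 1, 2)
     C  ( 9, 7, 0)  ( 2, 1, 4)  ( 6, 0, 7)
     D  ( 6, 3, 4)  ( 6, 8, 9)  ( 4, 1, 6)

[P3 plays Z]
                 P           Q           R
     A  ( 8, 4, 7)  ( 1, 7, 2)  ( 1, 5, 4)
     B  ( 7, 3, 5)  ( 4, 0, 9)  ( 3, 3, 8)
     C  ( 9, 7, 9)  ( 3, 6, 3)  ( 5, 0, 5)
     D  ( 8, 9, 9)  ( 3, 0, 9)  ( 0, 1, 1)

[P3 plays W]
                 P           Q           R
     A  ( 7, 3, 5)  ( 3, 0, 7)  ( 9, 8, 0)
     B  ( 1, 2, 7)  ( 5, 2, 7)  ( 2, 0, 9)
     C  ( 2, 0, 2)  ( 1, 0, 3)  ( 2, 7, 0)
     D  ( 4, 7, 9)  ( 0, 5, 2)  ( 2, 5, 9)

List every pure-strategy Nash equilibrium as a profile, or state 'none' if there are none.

NE set: (C,P,Z), (C,R,X)

(A,P,X): not NE [P1→C gives 8>6; P2→Q gives 2>1; P3→Z gives 7>2]
(A,P,Y): not NE [P1→C gives 9>6; P3→Z gives 7>1]
(A,P,Z): not NE [P1→C gives 9>8; P2→Q gives 7>4]
(A,P,W): not NE [P2→R gives 8>3; P3→Z gives 7>5]
(A,Q,X): not NE [P1→D gives 9>5; P3→W gives 7>2]
(A,Q,Y): not NE [P1→B gives 7>0; P2→P gives 8>0; P3→W gives 7>3]
(A,Q,Z): not NE [P1→B gives 4>1; P3→W gives 7>2]
(A,Q,W): not NE [P1→B gives 5>3; P2→R gives 8>0]
(A,R,X): not NE [P1→D gives 6>1; P2→Q gives 2>0]
(A,R,Y): not NE [P1→B gives 9>5; P2→P gives 8>5; P3→X gives 9>2]
(A,R,Z): not NE [P1→C gives 5>1; P2→Q gives 7>5; P3→X gives 9>4]
(A,R,W): not NE [P3→X gives 9>0]
(B,P,X): not NE [P1→C gives 8>2; P2→R gives 5>2; P3→Y gives 8>0]
(B,P,Y): not NE [P1→C gives 9>7]
(B,P,Z): not NE [P1→C gives 9>7; P3→Y gives 8>5]
(B,P,W): not NE [P1→A gives 7>1; P3→Y gives 8>7]
(B,Q,X): not NE [P2→R gives 5>1; P3→Z gives 9>3]
(B,Q,Y): not NE [P2→P gives 3>0; P3→Z gives 9>5]
(B,Q,Z): not NE [P2→R gives 3>0]
(B,Q,W): not NE [P3→Z gives 9>7]
(B,R,X): not NE [P3→W gives 9>2]
(B,R,Y): not NE [P2→P gives 3>1; P3→W gives 9>2]
(B,R,Z): not NE [P1→C gives 5>3; P3→W gives 9>8]
(B,R,W): not NE [P1→A gives 9>2; P2→Q gives 2>0]
(C,P,X): not NE [P2→R gives 9>4; P3→Z gives 9>7]
(C,P,Y): not NE [P3→Z gives 9>0]
(C,P,Z): NE
(C,P,W): not NE [P1→A gives 7>2; P2→R gives 7>0; P3→Z gives 9>2]
(C,Q,X): not NE [P1→D gives 9>5]
(C,Q,Y): not NE [P1→B gives 7>2; P2→P gives 7>1; P3→X gives 8>4]
(C,Q,Z): not NE [P1→B gives 4>3; P2→P gives 7>6; P3→X gives 8>3]
(C,Q,W): not NE [P1→B gives 5>1; P2→R gives 7>0; P3→X gives 8>3]
(C,R,X): NE
(C,R,Y): not NE [P1→B gives 9>6; P2→P gives 7>0; P3→X gives 9>7]
(C,R,Z): not NE [P2→P gives 7>0; P3→X gives 9>5]
(C,R,W): not NE [P1→A gives 9>2; P3→X gives 9>0]
(D,P,X): not NE [P1→C gives 8>3; P2→R gives 4>1; P3→W gives 9>8]
(D,P,Y): not NE [P1→C gives 9>6; P2→Q gives 8>3; P3→W gives 9>4]
(D,P,Z): not NE [P1→C gives 9>8]
(D,P,W): not NE [P1→A gives 7>4]
(D,Q,X): not NE [P2→R gives 4>0; P3→Z gives 9>2]
(D,Q,Y): not NE [P1→B gives 7>6]
(D,Q,Z): not NE [P1→B gives 4>3; P2→P gives 9>0]
(D,Q,W): not NE [P1→B gives 5>0; P2→P gives 7>5; P3→Z gives 9>2]
(D,R,X): not NE [P3→W gives 9>2]
(D,R,Y): not NE [P1→B gives 9>4; P2→Q gives 8>1; P3→W gives 9>6]
(D,R,Z): not NE [P1→C gives 5>0; P2→P gives 9>1; P3→W gives 9>1]
(D,R,W): not NE [P1→A gives 9>2; P2→P gives 7>5]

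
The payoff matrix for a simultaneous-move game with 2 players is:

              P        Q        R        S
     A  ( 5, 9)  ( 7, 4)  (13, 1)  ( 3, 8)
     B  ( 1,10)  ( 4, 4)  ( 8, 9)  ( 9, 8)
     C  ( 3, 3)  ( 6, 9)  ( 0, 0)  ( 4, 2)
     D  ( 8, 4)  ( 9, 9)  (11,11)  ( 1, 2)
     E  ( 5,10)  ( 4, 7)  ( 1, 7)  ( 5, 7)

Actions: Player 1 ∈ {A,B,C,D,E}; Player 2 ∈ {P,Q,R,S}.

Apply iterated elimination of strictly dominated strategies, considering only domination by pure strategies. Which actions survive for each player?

P2 drop S (P beats it: A:9>8 B:10>8 C:3>2 D:4>2 E:10>7)
P1 drop B (A beats it: P:5>1 Q:7>4 R:13>8)
P1 drop C (A beats it: P:5>3 Q:7>6 R:13>0)
P1 drop E (D beats it: P:8>5 Q:9>4 R:11>1)
P1→{A,D} P2→{P,Q,R}

IESDS → P1:{A,D} P2:{P,Q,R}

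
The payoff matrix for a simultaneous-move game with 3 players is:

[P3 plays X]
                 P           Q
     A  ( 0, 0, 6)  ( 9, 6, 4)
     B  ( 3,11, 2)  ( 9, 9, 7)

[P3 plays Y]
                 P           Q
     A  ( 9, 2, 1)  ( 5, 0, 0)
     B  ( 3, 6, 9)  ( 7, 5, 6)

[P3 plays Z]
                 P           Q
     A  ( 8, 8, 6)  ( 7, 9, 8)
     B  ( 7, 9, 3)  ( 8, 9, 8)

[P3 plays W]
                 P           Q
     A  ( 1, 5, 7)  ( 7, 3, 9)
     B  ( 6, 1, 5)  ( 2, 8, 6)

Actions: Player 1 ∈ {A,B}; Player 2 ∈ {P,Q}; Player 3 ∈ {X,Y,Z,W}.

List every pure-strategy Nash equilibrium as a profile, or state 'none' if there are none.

(A,P,X): not NE [P1→B gives 3>0; P2→Q gives 6>0; P3→W gives 7>6]
(A,P,Y): not NE [P3→W gives 7>1]
(A,P,Z): not NE [P2→Q gives 9>8; P3→W gives 7>6]
(A,P,W): not NE [P1→B gives 6>1]
(A,Q,X): not NE [P3→W gives 9>4]
(A,Q,Y): not NE [P1→B gives 7>5; P2→P gives 2>0; P3→W gives 9>0]
(A,Q,Z): not NE [P1→B gives 8>7; P3→W gives 9>8]
(A,Q,W): not NE [P2→P gives 5>3]
(B,P,X): not NE [P3→Y gives 9>2]
(B,P,Y): not NE [P1→A gives 9>3]
(B,P,Z): not NE [P1→A gives 8>7; P3→Y gives 9>3]
(B,P,W): not NE [P2→Q gives 8>1; P3→Y gives 9>5]
(B,Q,X): not NE [P2→P gives 11>9; P3→Z gives 8>7]
(B,Q,Y): not NE [P2→P gives 6>5; P3→Z gives 8>6]
(B,Q,Z): NE
(B,Q,W): not NE [P1→A gives 7>2; P3→Z gives 8>6]

NE set: (B,Q,Z)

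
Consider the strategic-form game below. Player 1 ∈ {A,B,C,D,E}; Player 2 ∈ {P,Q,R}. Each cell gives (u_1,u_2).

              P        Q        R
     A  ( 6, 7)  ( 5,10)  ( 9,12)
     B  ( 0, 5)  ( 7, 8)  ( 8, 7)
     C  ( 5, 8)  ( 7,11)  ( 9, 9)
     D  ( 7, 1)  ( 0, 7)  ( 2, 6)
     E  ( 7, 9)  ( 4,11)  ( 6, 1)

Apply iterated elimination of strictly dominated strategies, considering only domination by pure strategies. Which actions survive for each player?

P2 drop P (Q beats it: A:10>7 B:8>5 C:11>8 D:7>1 E:11>9)
P1 drop D (A beats it: Q:5>0 R:9>2)
P1 drop E (A beats it: Q:5>4 R:9>6)
P1→{A,B,C} P2→{Q,R}

IESDS → P1:{A,B,C} P2:{Q,R}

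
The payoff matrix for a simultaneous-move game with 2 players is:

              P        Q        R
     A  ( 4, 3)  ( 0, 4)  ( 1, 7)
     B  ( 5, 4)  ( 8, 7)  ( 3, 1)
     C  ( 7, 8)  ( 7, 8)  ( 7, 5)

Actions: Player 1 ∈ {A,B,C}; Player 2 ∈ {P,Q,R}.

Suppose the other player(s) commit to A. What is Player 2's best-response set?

BR_2 = {R}

u_2(P vs A) = 3
u_2(Q vs A) = 4
u_2(R vs A) = 7
max payoff 7 at {R}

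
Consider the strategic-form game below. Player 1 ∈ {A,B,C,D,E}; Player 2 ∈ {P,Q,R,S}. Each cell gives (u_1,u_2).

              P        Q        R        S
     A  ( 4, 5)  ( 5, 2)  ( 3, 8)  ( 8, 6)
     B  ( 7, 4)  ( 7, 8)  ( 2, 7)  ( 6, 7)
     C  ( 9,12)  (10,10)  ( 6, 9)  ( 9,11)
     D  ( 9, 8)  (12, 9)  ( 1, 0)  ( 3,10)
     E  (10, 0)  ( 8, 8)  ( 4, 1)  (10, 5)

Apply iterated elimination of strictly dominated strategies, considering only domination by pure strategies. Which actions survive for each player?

IESDS → P1:{C,D,E} P2:{P,Q,S}

P1 drop A (C beats it: P:9>4 Q:10>5 R:6>3 S:9>8)
P1 drop B (C beats it: P:9>7 Q:10>7 R:6>2 S:9>6)
P2 drop R (Q beats it: C:10>9 D:9>0 E:8>1)
P1→{C,D,E} P2→{P,Q,S}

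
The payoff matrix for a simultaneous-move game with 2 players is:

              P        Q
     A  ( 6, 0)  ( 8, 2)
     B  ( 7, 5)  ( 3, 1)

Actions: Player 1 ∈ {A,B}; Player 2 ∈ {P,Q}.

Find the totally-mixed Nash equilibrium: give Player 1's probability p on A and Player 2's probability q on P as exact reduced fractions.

p=2/3, q=5/6

P1 indiff ⇒ q·6+(1-q)·8 = q·7+(1-q)·3 ⇒ q(-1) = (1-q)(-5) ⇒ q = 5/6
P2 indiff ⇒ p·0+(1-p)·5 = p·2+(1-p)·1 ⇒ p(-2) = (1-p)(-4) ⇒ p = 2/3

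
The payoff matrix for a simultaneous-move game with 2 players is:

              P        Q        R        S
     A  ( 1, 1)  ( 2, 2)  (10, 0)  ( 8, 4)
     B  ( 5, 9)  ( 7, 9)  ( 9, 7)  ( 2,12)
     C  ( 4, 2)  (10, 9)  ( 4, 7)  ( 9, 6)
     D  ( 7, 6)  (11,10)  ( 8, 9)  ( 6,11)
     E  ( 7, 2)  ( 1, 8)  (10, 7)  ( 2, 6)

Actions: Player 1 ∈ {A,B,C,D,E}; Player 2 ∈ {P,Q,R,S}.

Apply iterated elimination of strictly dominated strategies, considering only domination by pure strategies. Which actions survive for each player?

P2 drop P (S beats it: A:4>1 B:12>9 C:6>2 D:11>6 E:6>2)
P2 drop R (Q beats it: A:2>0 B:9>7 C:9>7 D:10>9 E:8>7)
P1 drop A (C beats it: Q:10>2 S:9>8)
P1 drop B (C beats it: Q:10>7 S:9>2)
P1 drop E (C beats it: Q:10>1 S:9>2)
P1→{C,D} P2→{Q,S}

Survivors P1:{C,D} P2:{Q,S}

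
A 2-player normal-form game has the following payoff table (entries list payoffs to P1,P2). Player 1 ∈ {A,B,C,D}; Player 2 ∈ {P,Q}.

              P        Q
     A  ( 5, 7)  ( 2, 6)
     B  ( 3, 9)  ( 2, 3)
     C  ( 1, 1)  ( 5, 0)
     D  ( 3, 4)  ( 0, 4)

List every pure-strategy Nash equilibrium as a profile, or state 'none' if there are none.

PSNE = {(A,P)}

(A,P): NE
(A,Q): not NE [P1→C gives 5>2; P2→P gives 7>6]
(B,P): not NE [P1→A gives 5>3]
(B,Q): not NE [P1→C gives 5>2; P2→P gives 9>3]
(C,P): not NE [P1→A gives 5>1]
(C,Q): not NE [P2→P gives 1>0]
(D,P): not NE [P1→A gives 5>3]
(D,Q): not NE [P1→C gives 5>0]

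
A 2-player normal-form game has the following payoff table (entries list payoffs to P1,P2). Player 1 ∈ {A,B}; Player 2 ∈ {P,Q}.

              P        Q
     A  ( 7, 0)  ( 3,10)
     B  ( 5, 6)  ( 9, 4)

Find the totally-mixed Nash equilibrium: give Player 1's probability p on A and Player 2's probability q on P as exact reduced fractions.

P1 indiff ⇒ q·7+(1-q)·3 = q·5+(1-q)·9 ⇒ q(2) = (1-q)(6) ⇒ q = 3/4
P2 indiff ⇒ p·0+(1-p)·6 = p·10+(1-p)·4 ⇒ p(-10) = (1-p)(-2) ⇒ p = 1/6

P1 mixes 1/6 on A; P2 mixes 3/4 on P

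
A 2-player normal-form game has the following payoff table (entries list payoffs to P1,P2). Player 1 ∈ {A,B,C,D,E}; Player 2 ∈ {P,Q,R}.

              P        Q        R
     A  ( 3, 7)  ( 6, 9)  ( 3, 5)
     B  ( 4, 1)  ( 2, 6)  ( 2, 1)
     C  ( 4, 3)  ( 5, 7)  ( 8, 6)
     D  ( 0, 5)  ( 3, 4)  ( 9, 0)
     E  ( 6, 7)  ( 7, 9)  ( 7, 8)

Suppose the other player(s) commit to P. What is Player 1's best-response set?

BR_1 = {E}

u_1(A vs P) = 3
u_1(B vs P) = 4
u_1(C vs P) = 4
u_1(D vs P) = 0
u_1(E vs P) = 6
max payoff 6 at {E}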